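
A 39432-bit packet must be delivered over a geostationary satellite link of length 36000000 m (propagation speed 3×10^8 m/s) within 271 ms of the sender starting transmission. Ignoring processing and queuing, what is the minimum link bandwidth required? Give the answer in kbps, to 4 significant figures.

Propagation delay = 36000000 / 300000000 = 120 ms.
Transmission budget = 271 − 120 = 151 ms.
R ≥ L / t_tx = 39432 bits / 0.151 s = 261.1 kbps.

261.1 kbps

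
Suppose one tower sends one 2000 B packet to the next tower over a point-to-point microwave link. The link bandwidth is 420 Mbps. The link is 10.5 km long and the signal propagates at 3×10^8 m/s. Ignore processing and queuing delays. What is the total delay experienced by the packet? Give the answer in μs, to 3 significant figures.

L = 2000 × 8 = 16000 bits.
Transmission delay = L/R = 16000 / 420000000 = 38.0952 μs.
Propagation delay = d/s = 10500 m / 300000000 m/s = 35 μs.
Total = 73.1 μs.

73.1 μs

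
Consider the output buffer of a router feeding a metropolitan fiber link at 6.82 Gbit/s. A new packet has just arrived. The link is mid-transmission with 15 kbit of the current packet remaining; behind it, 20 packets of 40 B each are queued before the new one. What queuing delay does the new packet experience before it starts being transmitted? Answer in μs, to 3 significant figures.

3.14 μs

Each queued packet: L/R = 320/6820000000 = 0.0469208 μs.
20 queued → 0.938416 μs.
Plus remaining 15000 bits of current packet: 2.19941 μs.
Queuing delay = 3.14 μs.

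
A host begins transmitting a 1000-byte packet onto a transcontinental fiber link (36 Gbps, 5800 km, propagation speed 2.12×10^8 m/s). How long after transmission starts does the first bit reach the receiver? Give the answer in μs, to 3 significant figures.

27400 μs

First bit experiences only propagation delay: d/s = 5800000/212000000 = 27400 μs.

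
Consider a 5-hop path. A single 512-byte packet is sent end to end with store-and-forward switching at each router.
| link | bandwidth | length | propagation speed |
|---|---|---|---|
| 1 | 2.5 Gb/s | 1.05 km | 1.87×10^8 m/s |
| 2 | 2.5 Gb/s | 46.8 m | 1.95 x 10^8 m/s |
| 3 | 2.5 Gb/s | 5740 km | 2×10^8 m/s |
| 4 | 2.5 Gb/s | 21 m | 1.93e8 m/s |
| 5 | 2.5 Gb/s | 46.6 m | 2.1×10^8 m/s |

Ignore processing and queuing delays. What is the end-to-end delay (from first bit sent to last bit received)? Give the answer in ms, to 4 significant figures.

L = 512 × 8 = 4096 bits.
Transmission delay per hop = L/R = 4096/2500000000 = 0.0016384 ms; 5 hops → 0.008192 ms.
Propagation delays (d/s per hop): 0.00561497, 0.00024, 28.7, 0.000108808, 0.000221905 ms; sum = 28.7062 ms.
End-to-end = 28.71 ms.

28.71 ms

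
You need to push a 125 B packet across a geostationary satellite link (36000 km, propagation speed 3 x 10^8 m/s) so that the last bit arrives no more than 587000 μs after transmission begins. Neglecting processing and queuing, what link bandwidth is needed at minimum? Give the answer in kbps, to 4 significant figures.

2.141 kbps

L = 1000 bits.
Propagation delay = 36000000 / 300000000 = 120000 μs.
Transmission budget = 587000 − 120000 = 467000 μs.
R ≥ L / t_tx = 1000 bits / 0.467 s = 2.141 kbps.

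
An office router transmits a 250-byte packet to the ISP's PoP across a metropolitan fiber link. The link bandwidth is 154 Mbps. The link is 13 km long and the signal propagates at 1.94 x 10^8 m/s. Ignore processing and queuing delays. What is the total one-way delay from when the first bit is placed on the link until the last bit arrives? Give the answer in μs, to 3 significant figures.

L = 250 × 8 = 2000 bits.
Transmission delay = L/R = 2000 / 154000000 = 12.987 μs.
Propagation delay = d/s = 13000 m / 194000000 m/s = 67.0103 μs.
Total = 80.0 μs.

80.0 μs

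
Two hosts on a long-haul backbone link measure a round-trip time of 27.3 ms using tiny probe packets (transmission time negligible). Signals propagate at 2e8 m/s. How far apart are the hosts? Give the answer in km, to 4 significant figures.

One-way propagation = RTT/2 = 13.65 ms.
d = s × t = 200000000 × 0.01365 = 2730 km.

2730 km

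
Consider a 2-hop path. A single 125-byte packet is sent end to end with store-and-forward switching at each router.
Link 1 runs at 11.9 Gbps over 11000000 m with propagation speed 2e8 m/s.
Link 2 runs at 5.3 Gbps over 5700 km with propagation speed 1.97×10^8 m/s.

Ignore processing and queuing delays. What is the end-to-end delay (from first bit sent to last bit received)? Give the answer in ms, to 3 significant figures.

L = 125 × 8 = 1000 bits.
Transmission delays (L/R per hop): 8.40336e-05, 0.000188679 ms; sum = 0.000272713 ms.
Propagation delays (d/s per hop): 55, 28.934 ms; sum = 83.934 ms.
End-to-end = 83.9 ms.

83.9 ms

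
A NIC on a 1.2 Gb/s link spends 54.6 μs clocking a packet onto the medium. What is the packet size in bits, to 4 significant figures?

L = R × t_tx = 1200000000 b/s × 5.46e-05 s = 65520 bits.

65520 bits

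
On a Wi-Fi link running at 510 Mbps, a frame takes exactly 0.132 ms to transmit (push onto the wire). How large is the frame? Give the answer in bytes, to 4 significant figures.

8415 bytes

L = R × t_tx = 510000000 b/s × 0.000132 s = 67320 bits.
In bytes: 67320 / 8 = 8415 bytes.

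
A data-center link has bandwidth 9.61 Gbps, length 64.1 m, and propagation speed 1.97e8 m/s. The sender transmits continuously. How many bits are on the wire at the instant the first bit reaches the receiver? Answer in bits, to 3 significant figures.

3130 bits

Propagation delay = 64.1 / 197000000 = 3.25381e-07 s.
BDP = R × t_prop = 9610000000 × 3.25381e-07 = 3126.91 bits.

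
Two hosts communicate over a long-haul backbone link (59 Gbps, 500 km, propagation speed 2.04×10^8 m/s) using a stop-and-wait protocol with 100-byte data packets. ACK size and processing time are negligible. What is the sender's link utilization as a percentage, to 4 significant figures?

t_tx = L/R = 800/59000000000 = 1.35593e-08 s.
t_prop = 500000/204000000 = 0.00245098 s; RTT = 0.00490196 s.
Cycle = t_tx + RTT = 0.00490197 s.
Utilization = t_tx / cycle = 1.35593e-08/0.00490197 = 0.0002766 %.

0.0002766 %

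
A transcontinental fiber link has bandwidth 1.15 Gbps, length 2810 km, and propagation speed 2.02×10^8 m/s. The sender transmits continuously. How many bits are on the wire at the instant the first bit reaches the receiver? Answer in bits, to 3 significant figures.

16000000 bits

Propagation delay = 2810000 / 202000000 = 0.0139109 s.
BDP = R × t_prop = 1150000000 × 0.0139109 = 15997500 bits.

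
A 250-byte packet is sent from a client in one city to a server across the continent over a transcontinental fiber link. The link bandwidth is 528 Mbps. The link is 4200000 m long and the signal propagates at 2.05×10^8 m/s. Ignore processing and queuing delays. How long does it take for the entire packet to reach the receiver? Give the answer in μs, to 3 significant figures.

20500 μs

L = 250 × 8 = 2000 bits.
Transmission delay = L/R = 2000 / 528000000 = 3.78788 μs.
Propagation delay = d/s = 4200000 m / 2.05e+08 m/s = 20487.8 μs.
Total = 20500 μs.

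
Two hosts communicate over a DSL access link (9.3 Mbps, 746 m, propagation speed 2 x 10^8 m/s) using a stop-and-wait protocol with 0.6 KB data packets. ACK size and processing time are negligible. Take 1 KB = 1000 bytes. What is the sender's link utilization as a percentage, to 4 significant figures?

t_tx = L/R = 4800/9300000 = 0.000516129 s.
t_prop = 746/200000000 = 3.73e-06 s; RTT = 7.46e-06 s.
Cycle = t_tx + RTT = 0.000523589 s.
Utilization = t_tx / cycle = 0.000516129/0.000523589 = 98.58 %.

98.58 %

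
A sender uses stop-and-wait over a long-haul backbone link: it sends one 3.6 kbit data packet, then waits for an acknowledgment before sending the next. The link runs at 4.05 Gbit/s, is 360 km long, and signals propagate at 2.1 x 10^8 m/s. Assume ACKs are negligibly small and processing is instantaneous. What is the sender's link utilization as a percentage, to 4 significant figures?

t_tx = L/R = 3600/4050000000 = 8.88889e-07 s.
t_prop = 360000/210000000 = 0.00171429 s; RTT = 0.00342857 s.
Cycle = t_tx + RTT = 0.00342946 s.
Utilization = t_tx / cycle = 8.88889e-07/0.00342946 = 0.02592 %.

0.02592 %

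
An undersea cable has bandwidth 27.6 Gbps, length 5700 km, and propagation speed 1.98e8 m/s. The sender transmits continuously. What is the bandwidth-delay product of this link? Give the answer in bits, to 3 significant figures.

795000000 bits

Propagation delay = 5700000 / 198000000 = 0.0287879 s.
BDP = R × t_prop = 27600000000 × 0.0287879 = 794545000 bits.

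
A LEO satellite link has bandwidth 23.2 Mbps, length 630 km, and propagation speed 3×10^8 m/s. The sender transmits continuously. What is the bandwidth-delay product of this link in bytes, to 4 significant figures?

Propagation delay = 630000 / 300000000 = 0.0021 s.
BDP = R × t_prop = 23200000 × 0.0021 = 48720 bits.
In bytes: 48720/8 = 6090 bytes.

6090 bytes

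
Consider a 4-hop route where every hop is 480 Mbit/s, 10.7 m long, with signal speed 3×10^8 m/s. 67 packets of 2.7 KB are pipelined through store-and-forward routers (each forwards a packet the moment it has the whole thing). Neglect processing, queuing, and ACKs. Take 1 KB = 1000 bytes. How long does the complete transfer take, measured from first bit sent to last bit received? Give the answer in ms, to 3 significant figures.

3.15 ms

Per-hop transmission t_tx = L/R = 21600/480000000 = 0.045 ms.
Per-hop propagation t_prop = 10.7/300000000 = 3.56667e-05 ms.
Pipeline fill: first packet needs 4·t_tx to clear all hops; remaining 66 packets each add one t_tx.
Total = (4+67-1)·t_tx + 4·t_prop = 70·0.045 + 4·3.56667e-05 = 3.15 ms.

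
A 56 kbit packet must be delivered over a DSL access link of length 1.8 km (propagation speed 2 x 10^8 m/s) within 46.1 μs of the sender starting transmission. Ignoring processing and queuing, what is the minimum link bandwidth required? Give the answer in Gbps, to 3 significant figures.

Propagation delay = 1800 / 200000000 = 9 μs.
Transmission budget = 46.1 − 9 = 37.1 μs.
R ≥ L / t_tx = 56000 bits / 3.71e-05 s = 1.51 Gbps.

1.51 Gbps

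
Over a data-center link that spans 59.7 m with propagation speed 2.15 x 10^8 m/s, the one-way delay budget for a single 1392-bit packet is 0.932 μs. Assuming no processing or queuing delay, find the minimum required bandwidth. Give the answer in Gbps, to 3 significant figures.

2.13 Gbps

Propagation delay = 59.7 / 215000000 = 0.277674 μs.
Transmission budget = 0.932 − 0.277674 = 0.654326 μs.
R ≥ L / t_tx = 1392 bits / 6.54326e-07 s = 2.13 Gbps.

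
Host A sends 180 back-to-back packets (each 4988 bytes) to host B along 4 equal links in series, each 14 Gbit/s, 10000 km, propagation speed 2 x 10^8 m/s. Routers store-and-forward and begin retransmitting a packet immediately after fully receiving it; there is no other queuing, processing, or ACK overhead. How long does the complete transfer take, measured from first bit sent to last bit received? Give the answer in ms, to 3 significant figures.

201 ms

Per-hop transmission t_tx = L/R = 39904/14000000000 = 0.00285029 ms.
Per-hop propagation t_prop = 10000000/200000000 = 50 ms.
Pipeline fill: first packet needs 4·t_tx to clear all hops; remaining 179 packets each add one t_tx.
Total = (4+180-1)·t_tx + 4·t_prop = 183·0.00285029 + 4·50 = 201 ms.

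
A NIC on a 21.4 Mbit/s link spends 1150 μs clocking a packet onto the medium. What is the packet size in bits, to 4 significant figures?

L = R × t_tx = 21400000 b/s × 0.00115 s = 24610 bits.

24610 bits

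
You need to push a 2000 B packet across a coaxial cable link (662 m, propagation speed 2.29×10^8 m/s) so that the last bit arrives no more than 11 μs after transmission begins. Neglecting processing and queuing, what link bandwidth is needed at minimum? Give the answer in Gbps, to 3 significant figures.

L = 16000 bits.
Propagation delay = 662 / 229000000 = 2.89083 μs.
Transmission budget = 11 − 2.89083 = 8.10917 μs.
R ≥ L / t_tx = 16000 bits / 8.10917e-06 s = 1.97 Gbps.

1.97 Gbps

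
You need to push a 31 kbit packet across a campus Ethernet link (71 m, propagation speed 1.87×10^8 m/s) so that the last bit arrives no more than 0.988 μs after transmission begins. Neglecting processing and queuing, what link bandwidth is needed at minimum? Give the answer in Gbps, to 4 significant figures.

50.96 Gbps

Propagation delay = 71 / 187000000 = 0.379679 μs.
Transmission budget = 0.988 − 0.379679 = 0.608321 μs.
R ≥ L / t_tx = 31000 bits / 6.08321e-07 s = 50.96 Gbps.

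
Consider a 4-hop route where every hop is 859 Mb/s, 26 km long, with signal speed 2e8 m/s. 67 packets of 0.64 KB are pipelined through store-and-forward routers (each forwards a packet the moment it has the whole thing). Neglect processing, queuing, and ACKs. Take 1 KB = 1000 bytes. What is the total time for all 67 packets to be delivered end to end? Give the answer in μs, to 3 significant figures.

Per-hop transmission t_tx = L/R = 5120/859000000 = 5.96042 μs.
Per-hop propagation t_prop = 26000/200000000 = 130 μs.
Pipeline fill: first packet needs 4·t_tx to clear all hops; remaining 66 packets each add one t_tx.
Total = (4+67-1)·t_tx + 4·t_prop = 70·5.96042 + 4·130 = 937 μs.

937 μs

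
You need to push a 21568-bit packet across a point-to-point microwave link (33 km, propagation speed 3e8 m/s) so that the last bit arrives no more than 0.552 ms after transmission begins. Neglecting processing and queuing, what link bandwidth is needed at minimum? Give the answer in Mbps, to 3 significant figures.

Propagation delay = 33000 / 300000000 = 0.11 ms.
Transmission budget = 0.552 − 0.11 = 0.442 ms.
R ≥ L / t_tx = 21568 bits / 0.000442 s = 48.8 Mbps.

48.8 Mbps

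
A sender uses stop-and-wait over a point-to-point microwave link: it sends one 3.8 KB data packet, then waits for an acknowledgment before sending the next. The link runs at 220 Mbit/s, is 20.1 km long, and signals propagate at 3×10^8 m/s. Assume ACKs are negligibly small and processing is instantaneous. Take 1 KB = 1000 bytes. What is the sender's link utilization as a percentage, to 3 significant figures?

50.8 %

t_tx = L/R = 30400/220000000 = 0.000138182 s.
t_prop = 20100/300000000 = 6.7e-05 s; RTT = 0.000134 s.
Cycle = t_tx + RTT = 0.000272182 s.
Utilization = t_tx / cycle = 0.000138182/0.000272182 = 50.8 %.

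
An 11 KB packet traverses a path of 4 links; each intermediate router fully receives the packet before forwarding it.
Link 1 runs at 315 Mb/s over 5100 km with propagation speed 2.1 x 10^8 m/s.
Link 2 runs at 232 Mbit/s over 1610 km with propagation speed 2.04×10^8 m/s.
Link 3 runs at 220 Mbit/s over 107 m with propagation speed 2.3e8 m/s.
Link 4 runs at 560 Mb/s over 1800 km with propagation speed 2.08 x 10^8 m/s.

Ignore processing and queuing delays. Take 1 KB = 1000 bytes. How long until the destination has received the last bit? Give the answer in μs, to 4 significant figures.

42050 μs

L = 88000 bits.
Transmission delays (L/R per hop): 279.365, 379.31, 400, 157.143 μs; sum = 1215.82 μs.
Propagation delays (d/s per hop): 24285.7, 7892.16, 0.465217, 8653.85 μs; sum = 40832.2 μs.
End-to-end = 42050 μs.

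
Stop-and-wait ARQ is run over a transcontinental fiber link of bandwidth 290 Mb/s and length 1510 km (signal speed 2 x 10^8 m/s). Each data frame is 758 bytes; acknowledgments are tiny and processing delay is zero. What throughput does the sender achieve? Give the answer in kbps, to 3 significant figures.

401 kbps

t_tx = L/R = 6064/290000000 = 2.09103e-05 s.
t_prop = 1510000/200000000 = 0.00755 s; RTT = 0.0151 s.
Cycle = t_tx + RTT = 0.0151209 s.
Throughput = L / cycle = 6064 / 0.0151209 = 401 kbps.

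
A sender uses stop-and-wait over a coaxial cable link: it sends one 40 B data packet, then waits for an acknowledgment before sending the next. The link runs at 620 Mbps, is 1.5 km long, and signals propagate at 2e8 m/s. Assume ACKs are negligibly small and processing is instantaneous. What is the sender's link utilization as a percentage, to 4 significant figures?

t_tx = L/R = 320/620000000 = 5.16129e-07 s.
t_prop = 1500/200000000 = 7.5e-06 s; RTT = 1.5e-05 s.
Cycle = t_tx + RTT = 1.55161e-05 s.
Utilization = t_tx / cycle = 5.16129e-07/1.55161e-05 = 3.326 %.

3.326 %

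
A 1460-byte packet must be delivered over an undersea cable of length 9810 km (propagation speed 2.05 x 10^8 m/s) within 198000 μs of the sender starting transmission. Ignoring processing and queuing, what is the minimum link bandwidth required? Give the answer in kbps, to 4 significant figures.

77.79 kbps

L = 11680 bits.
Propagation delay = 9810000 / 2.05e+08 = 47853.7 μs.
Transmission budget = 198000 − 47853.7 = 150146 μs.
R ≥ L / t_tx = 11680 bits / 0.150146 s = 77.79 kbps.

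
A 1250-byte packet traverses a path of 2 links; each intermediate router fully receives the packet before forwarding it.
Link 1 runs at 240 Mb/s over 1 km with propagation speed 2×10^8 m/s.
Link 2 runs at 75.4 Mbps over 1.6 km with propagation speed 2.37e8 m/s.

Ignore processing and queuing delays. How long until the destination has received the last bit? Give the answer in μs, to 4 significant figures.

L = 1250 × 8 = 10000 bits.
Transmission delays (L/R per hop): 41.6667, 132.626 μs; sum = 174.293 μs.
Propagation delays (d/s per hop): 5, 6.75105 μs; sum = 11.7511 μs.
End-to-end = 186.0 μs.

186.0 μs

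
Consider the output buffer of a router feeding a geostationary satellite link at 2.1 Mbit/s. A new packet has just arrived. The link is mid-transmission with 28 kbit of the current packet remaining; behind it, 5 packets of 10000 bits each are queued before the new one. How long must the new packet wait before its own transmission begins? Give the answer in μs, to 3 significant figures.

37100 μs

Each queued packet: L/R = 10000/2100000 = 4761.9 μs.
5 queued → 23809.5 μs.
Plus remaining 28000 bits of current packet: 13333.3 μs.
Queuing delay = 37100 μs.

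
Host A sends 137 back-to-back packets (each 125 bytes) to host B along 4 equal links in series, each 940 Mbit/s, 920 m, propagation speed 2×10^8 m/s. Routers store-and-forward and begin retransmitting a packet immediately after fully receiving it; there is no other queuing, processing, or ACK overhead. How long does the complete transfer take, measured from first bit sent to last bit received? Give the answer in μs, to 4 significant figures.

Per-hop transmission t_tx = L/R = 1000/940000000 = 1.06383 μs.
Per-hop propagation t_prop = 920/200000000 = 4.6 μs.
Pipeline fill: first packet needs 4·t_tx to clear all hops; remaining 136 packets each add one t_tx.
Total = (4+137-1)·t_tx + 4·t_prop = 140·1.06383 + 4·4.6 = 167.3 μs.

167.3 μs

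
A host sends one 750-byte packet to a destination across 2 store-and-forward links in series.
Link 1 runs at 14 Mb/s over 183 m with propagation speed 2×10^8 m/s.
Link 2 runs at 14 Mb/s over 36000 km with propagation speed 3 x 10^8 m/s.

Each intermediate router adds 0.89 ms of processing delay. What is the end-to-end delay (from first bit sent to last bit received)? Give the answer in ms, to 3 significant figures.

122 ms

L = 750 × 8 = 6000 bits.
Transmission delay per hop = L/R = 6000/14000000 = 0.428571 ms; 2 hops → 0.857143 ms.
Propagation delays (d/s per hop): 0.000915, 120 ms; sum = 120.001 ms.
Processing at 1 router(s): 1 × 0.89 ms = 0.89 ms.
End-to-end = 122 ms.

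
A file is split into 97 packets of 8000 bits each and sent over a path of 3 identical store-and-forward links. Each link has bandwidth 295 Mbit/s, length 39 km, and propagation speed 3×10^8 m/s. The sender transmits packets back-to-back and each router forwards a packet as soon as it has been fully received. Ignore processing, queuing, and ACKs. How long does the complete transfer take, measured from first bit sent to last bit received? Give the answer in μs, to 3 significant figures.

3070 μs

Per-hop transmission t_tx = L/R = 8000/295000000 = 27.1186 μs.
Per-hop propagation t_prop = 39000/300000000 = 130 μs.
Pipeline fill: first packet needs 3·t_tx to clear all hops; remaining 96 packets each add one t_tx.
Total = (3+97-1)·t_tx + 3·t_prop = 99·27.1186 + 3·130 = 3070 μs.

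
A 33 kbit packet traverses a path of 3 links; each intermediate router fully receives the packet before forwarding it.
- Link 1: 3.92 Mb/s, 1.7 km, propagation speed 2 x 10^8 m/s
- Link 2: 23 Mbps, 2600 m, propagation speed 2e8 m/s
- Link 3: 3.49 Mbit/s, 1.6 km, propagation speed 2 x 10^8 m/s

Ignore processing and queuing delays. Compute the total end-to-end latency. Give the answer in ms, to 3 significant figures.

L = 33000 bits.
Transmission delays (L/R per hop): 8.41837, 1.43478, 9.45559 ms; sum = 19.3087 ms.
Propagation delays (d/s per hop): 0.0085, 0.013, 0.008 ms; sum = 0.0295 ms.
End-to-end = 19.3 ms.

19.3 ms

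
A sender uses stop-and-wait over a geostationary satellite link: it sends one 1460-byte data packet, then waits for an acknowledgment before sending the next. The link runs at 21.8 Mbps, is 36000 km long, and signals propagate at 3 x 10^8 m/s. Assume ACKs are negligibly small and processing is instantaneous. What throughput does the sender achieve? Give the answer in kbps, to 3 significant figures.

48.6 kbps

t_tx = L/R = 11680/21800000 = 0.00053578 s.
t_prop = 36000000/300000000 = 0.12 s; RTT = 0.24 s.
Cycle = t_tx + RTT = 0.240536 s.
Throughput = L / cycle = 11680 / 0.240536 = 48.6 kbps.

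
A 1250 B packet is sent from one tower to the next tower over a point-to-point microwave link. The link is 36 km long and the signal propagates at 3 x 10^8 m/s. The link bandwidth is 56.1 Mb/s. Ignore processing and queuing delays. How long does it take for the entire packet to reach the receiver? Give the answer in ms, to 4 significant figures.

L = 1250 × 8 = 10000 bits.
Transmission delay = L/R = 10000 / 56100000 = 0.178253 ms.
Propagation delay = d/s = 36000 m / 300000000 m/s = 0.12 ms.
Total = 0.2983 ms.

0.2983 ms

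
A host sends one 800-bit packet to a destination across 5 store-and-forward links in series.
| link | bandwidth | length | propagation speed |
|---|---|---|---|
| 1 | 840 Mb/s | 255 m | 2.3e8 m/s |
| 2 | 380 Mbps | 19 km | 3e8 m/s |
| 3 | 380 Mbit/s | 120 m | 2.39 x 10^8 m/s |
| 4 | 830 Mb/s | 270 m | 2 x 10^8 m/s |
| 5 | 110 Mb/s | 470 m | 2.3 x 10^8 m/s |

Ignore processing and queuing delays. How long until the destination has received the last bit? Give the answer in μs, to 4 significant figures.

81.74 μs

Transmission delays (L/R per hop): 0.952381, 2.10526, 2.10526, 0.963855, 7.27273 μs; sum = 13.3995 μs.
Propagation delays (d/s per hop): 1.1087, 63.3333, 0.502092, 1.35, 2.04348 μs; sum = 68.3376 μs.
End-to-end = 81.74 μs.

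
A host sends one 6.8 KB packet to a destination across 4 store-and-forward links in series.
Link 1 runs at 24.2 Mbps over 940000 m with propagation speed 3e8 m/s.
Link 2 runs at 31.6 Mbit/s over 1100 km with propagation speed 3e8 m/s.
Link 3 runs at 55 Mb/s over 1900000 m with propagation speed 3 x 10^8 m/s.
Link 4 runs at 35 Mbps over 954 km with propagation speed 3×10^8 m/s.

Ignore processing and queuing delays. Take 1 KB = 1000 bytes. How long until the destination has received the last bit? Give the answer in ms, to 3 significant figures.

L = 54400 bits.
Transmission delays (L/R per hop): 2.24793, 1.72152, 0.989091, 1.55429 ms; sum = 6.51283 ms.
Propagation delays (d/s per hop): 3.13333, 3.66667, 6.33333, 3.18 ms; sum = 16.3133 ms.
End-to-end = 22.8 ms.

22.8 ms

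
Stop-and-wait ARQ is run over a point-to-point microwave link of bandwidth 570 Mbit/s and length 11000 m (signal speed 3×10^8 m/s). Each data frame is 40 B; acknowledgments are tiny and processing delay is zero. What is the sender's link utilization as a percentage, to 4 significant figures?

t_tx = L/R = 320/570000000 = 5.61404e-07 s.
t_prop = 11000/300000000 = 3.66667e-05 s; RTT = 7.33333e-05 s.
Cycle = t_tx + RTT = 7.38947e-05 s.
Utilization = t_tx / cycle = 5.61404e-07/7.38947e-05 = 0.7597 %.

0.7597 %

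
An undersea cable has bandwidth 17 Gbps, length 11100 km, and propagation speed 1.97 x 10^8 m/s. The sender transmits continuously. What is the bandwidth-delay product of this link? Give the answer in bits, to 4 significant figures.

957900000 bits

Propagation delay = 11100000 / 197000000 = 0.0563452 s.
BDP = R × t_prop = 17000000000 × 0.0563452 = 957868000 bits.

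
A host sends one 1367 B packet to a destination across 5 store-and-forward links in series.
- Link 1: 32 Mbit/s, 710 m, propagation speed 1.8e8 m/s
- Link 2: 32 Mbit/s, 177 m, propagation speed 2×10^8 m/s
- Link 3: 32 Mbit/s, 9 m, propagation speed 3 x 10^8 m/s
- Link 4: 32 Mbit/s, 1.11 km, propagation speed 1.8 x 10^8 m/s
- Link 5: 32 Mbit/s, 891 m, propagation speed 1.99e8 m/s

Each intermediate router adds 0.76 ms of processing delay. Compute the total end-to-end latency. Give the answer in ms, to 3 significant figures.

L = 1367 × 8 = 10936 bits.
Transmission delay per hop = L/R = 10936/32000000 = 0.34175 ms; 5 hops → 1.70875 ms.
Propagation delays (d/s per hop): 0.00394444, 0.000885, 3e-05, 0.00616667, 0.00447739 ms; sum = 0.0155035 ms.
Processing at 4 router(s): 4 × 0.76 ms = 3.04 ms.
End-to-end = 4.76 ms.

4.76 ms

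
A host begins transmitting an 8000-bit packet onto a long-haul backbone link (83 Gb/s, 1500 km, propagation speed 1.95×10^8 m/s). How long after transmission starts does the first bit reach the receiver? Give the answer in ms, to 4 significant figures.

7.692 ms

First bit experiences only propagation delay: d/s = 1500000/195000000 = 7.692 ms.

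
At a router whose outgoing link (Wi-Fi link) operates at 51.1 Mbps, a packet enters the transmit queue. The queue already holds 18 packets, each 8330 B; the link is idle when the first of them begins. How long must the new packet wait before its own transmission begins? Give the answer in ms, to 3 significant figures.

23.5 ms

Each queued packet: L/R = 66640/51100000 = 1.30411 ms.
18 queued → 23.474 ms.
Queuing delay = 23.5 ms.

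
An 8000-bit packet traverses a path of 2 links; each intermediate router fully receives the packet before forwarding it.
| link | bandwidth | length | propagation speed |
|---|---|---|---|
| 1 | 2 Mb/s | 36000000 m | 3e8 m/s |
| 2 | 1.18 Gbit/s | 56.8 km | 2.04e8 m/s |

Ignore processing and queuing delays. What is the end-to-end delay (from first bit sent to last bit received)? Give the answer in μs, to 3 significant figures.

Transmission delays (L/R per hop): 4000, 6.77966 μs; sum = 4006.78 μs.
Propagation delays (d/s per hop): 120000, 278.431 μs; sum = 120278 μs.
End-to-end = 124000 μs.

124000 μs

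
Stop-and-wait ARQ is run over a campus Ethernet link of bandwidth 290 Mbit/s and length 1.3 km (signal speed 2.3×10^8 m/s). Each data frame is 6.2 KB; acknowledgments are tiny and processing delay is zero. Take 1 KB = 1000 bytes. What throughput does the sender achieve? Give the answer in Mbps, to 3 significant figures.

272 Mbps

t_tx = L/R = 49600/290000000 = 0.000171034 s.
t_prop = 1300/2.3e+08 = 5.65217e-06 s; RTT = 1.13043e-05 s.
Cycle = t_tx + RTT = 0.000182339 s.
Throughput = L / cycle = 49600 / 0.000182339 = 272 Mbps.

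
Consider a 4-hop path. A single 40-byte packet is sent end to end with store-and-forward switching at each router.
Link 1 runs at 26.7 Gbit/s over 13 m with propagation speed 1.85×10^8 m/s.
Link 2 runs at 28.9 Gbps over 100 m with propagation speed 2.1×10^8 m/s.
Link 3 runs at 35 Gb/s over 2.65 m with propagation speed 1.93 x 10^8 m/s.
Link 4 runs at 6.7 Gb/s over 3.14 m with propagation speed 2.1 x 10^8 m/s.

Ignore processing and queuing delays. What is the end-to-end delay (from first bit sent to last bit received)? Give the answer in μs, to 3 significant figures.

L = 40 × 8 = 320 bits.
Transmission delays (L/R per hop): 0.011985, 0.0110727, 0.00914286, 0.0477612 μs; sum = 0.0799617 μs.
Propagation delays (d/s per hop): 0.0702703, 0.47619, 0.0137306, 0.0149524 μs; sum = 0.575144 μs.
End-to-end = 0.655 μs.

0.655 μs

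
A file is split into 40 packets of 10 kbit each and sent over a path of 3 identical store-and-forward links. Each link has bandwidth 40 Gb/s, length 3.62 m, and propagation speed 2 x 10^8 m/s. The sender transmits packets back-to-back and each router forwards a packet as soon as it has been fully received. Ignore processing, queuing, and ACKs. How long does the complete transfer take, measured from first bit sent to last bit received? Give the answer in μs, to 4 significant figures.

Per-hop transmission t_tx = L/R = 10000/40000000000 = 0.25 μs.
Per-hop propagation t_prop = 3.62/200000000 = 0.0181 μs.
Pipeline fill: first packet needs 3·t_tx to clear all hops; remaining 39 packets each add one t_tx.
Total = (3+40-1)·t_tx + 3·t_prop = 42·0.25 + 3·0.0181 = 10.55 μs.

10.55 μs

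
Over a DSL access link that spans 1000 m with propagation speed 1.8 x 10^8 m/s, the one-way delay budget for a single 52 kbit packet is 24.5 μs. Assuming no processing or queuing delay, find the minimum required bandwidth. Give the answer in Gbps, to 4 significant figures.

2.745 Gbps

Propagation delay = 1000 / 180000000 = 5.55556 μs.
Transmission budget = 24.5 − 5.55556 = 18.9444 μs.
R ≥ L / t_tx = 52000 bits / 1.89444e-05 s = 2.745 Gbps.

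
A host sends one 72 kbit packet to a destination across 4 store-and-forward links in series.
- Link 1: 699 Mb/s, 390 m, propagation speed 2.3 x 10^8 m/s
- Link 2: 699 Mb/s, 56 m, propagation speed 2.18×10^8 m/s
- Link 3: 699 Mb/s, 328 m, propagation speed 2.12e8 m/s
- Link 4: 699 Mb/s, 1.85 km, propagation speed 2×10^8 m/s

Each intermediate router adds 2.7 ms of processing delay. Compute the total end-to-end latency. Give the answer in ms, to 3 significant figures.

8.52 ms

L = 72000 bits.
Transmission delay per hop = L/R = 72000/699000000 = 0.103004 ms; 4 hops → 0.412017 ms.
Propagation delays (d/s per hop): 0.00169565, 0.000256881, 0.00154717, 0.00925 ms; sum = 0.0127497 ms.
Processing at 3 router(s): 3 × 2.7 ms = 8.1 ms.
End-to-end = 8.52 ms.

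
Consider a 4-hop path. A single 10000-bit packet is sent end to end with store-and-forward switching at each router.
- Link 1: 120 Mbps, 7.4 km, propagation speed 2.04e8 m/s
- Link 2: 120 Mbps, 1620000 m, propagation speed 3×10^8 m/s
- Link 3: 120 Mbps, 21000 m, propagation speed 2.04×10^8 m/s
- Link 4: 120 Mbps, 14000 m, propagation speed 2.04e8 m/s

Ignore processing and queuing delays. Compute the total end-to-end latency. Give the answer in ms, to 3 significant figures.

5.94 ms

Transmission delay per hop = L/R = 10000/120000000 = 0.0833333 ms; 4 hops → 0.333333 ms.
Propagation delays (d/s per hop): 0.0362745, 5.4, 0.102941, 0.0686275 ms; sum = 5.60784 ms.
End-to-end = 5.94 ms.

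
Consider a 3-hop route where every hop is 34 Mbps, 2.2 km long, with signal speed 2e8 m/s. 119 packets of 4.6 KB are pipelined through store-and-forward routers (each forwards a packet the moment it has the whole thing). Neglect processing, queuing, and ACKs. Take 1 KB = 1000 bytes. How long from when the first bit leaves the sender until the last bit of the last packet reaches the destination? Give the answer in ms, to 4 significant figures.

Per-hop transmission t_tx = L/R = 36800/34000000 = 1.08235 ms.
Per-hop propagation t_prop = 2200/200000000 = 0.011 ms.
Pipeline fill: first packet needs 3·t_tx to clear all hops; remaining 118 packets each add one t_tx.
Total = (3+119-1)·t_tx + 3·t_prop = 121·1.08235 + 3·0.011 = 131.0 ms.

131.0 ms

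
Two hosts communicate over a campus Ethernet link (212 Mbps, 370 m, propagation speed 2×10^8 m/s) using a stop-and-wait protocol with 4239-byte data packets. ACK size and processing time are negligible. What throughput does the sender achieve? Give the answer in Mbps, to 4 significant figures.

207.2 Mbps

t_tx = L/R = 33912/212000000 = 0.000159962 s.
t_prop = 370/200000000 = 1.85e-06 s; RTT = 3.7e-06 s.
Cycle = t_tx + RTT = 0.000163662 s.
Throughput = L / cycle = 33912 / 0.000163662 = 207.2 Mbps.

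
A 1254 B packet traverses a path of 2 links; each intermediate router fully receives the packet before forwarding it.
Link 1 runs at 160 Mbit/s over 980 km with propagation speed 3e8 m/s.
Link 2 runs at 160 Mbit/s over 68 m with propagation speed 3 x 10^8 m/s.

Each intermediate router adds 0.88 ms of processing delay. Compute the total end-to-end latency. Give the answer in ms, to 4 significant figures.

L = 1254 × 8 = 10032 bits.
Transmission delay per hop = L/R = 10032/160000000 = 0.0627 ms; 2 hops → 0.1254 ms.
Propagation delays (d/s per hop): 3.26667, 0.000226667 ms; sum = 3.26689 ms.
Processing at 1 router(s): 1 × 0.88 ms = 0.88 ms.
End-to-end = 4.272 ms.

4.272 ms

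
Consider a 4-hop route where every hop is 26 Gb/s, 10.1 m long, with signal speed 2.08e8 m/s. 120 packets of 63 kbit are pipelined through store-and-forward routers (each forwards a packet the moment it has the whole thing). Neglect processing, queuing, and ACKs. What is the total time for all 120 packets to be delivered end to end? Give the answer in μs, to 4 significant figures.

298.2 μs

Per-hop transmission t_tx = L/R = 63000/26000000000 = 2.42308 μs.
Per-hop propagation t_prop = 10.1/208000000 = 0.0485577 μs.
Pipeline fill: first packet needs 4·t_tx to clear all hops; remaining 119 packets each add one t_tx.
Total = (4+120-1)·t_tx + 4·t_prop = 123·2.42308 + 4·0.0485577 = 298.2 μs.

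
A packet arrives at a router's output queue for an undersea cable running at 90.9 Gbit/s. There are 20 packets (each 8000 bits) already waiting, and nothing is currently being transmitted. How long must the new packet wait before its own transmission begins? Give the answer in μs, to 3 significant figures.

1.76 μs

Each queued packet: L/R = 8000/90900000000 = 0.0880088 μs.
20 queued → 1.76018 μs.
Queuing delay = 1.76 μs.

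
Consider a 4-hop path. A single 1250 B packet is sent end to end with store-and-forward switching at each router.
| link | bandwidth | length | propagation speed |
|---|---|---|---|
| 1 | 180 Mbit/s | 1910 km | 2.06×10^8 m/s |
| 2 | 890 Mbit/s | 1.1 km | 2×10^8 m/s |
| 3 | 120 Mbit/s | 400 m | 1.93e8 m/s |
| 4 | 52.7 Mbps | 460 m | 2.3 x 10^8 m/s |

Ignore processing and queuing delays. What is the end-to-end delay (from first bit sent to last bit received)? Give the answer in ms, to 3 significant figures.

L = 1250 × 8 = 10000 bits.
Transmission delays (L/R per hop): 0.0555556, 0.011236, 0.0833333, 0.189753 ms; sum = 0.339878 ms.
Propagation delays (d/s per hop): 9.27184, 0.0055, 0.00207254, 0.002 ms; sum = 9.28142 ms.
End-to-end = 9.62 ms.

9.62 ms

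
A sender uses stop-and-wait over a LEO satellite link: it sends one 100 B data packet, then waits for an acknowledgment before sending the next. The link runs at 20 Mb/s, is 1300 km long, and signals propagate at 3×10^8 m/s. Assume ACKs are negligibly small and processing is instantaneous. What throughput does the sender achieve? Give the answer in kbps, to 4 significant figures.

t_tx = L/R = 800/20000000 = 4e-05 s.
t_prop = 1300000/300000000 = 0.00433333 s; RTT = 0.00866667 s.
Cycle = t_tx + RTT = 0.00870667 s.
Throughput = L / cycle = 800 / 0.00870667 = 91.88 kbps.

91.88 kbps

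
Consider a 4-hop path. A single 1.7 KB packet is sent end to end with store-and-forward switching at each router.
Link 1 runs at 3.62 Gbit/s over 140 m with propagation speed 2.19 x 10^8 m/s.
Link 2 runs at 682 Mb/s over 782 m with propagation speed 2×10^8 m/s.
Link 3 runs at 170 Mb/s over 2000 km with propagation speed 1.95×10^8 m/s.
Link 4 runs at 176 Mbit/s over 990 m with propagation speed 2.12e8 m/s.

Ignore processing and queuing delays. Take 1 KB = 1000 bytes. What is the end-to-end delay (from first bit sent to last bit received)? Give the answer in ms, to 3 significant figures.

10.4 ms

L = 13600 bits.
Transmission delays (L/R per hop): 0.00375691, 0.0199413, 0.08, 0.0772727 ms; sum = 0.180971 ms.
Propagation delays (d/s per hop): 0.000639269, 0.00391, 10.2564, 0.00466981 ms; sum = 10.2656 ms.
End-to-end = 10.4 ms.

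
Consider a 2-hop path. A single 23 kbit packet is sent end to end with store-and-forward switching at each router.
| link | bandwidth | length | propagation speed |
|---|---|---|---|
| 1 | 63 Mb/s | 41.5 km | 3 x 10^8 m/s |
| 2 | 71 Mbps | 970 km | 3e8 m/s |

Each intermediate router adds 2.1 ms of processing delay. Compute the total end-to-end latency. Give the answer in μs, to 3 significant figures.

6160 μs

L = 23000 bits.
Transmission delays (L/R per hop): 365.079, 323.944 μs; sum = 689.023 μs.
Propagation delays (d/s per hop): 138.333, 3233.33 μs; sum = 3371.67 μs.
Processing at 1 router(s): 1 × 2.1 ms = 2100 μs.
End-to-end = 6160 μs.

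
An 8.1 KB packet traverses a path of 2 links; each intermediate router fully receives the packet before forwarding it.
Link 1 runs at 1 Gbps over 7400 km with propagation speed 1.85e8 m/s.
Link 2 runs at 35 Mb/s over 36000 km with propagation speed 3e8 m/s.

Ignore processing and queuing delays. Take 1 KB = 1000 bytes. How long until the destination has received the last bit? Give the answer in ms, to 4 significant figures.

161.9 ms

L = 64800 bits.
Transmission delays (L/R per hop): 0.0648, 1.85143 ms; sum = 1.91623 ms.
Propagation delays (d/s per hop): 40, 120 ms; sum = 160 ms.
End-to-end = 161.9 ms.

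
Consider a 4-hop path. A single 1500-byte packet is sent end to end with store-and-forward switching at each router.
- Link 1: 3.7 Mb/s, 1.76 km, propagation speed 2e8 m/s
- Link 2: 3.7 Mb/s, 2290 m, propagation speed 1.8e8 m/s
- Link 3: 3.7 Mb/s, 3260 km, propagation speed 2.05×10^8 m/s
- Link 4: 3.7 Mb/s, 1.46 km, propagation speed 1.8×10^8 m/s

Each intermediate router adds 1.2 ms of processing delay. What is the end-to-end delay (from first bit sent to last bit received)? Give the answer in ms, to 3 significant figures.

L = 1500 × 8 = 12000 bits.
Transmission delay per hop = L/R = 12000/3700000 = 3.24324 ms; 4 hops → 12.973 ms.
Propagation delays (d/s per hop): 0.0088, 0.0127222, 15.9024, 0.00811111 ms; sum = 15.9321 ms.
Processing at 3 router(s): 3 × 1.2 ms = 3.6 ms.
End-to-end = 32.5 ms.

32.5 ms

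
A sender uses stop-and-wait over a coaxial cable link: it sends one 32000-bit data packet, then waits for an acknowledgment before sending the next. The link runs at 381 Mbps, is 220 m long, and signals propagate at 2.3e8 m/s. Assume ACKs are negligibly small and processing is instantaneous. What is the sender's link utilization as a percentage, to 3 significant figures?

97.8 %

t_tx = L/R = 32000/381000000 = 8.39895e-05 s.
t_prop = 220/2.3e+08 = 9.56522e-07 s; RTT = 1.91304e-06 s.
Cycle = t_tx + RTT = 8.59025e-05 s.
Utilization = t_tx / cycle = 8.39895e-05/8.59025e-05 = 97.8 %.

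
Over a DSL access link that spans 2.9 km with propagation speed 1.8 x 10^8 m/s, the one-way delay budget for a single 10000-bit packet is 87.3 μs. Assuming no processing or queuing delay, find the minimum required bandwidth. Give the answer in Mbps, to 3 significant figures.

Propagation delay = 2900 / 180000000 = 16.1111 μs.
Transmission budget = 87.3 − 16.1111 = 71.1889 μs.
R ≥ L / t_tx = 10000 bits / 7.11889e-05 s = 140 Mbps.

140 Mbps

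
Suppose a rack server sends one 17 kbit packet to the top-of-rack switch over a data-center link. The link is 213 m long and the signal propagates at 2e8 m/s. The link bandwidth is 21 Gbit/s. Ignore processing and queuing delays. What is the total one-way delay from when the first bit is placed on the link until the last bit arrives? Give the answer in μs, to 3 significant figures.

1.87 μs

L = 17000 bits.
Transmission delay = L/R = 17000 / 21000000000 = 0.809524 μs.
Propagation delay = d/s = 213 m / 200000000 m/s = 1.065 μs.
Total = 1.87 μs.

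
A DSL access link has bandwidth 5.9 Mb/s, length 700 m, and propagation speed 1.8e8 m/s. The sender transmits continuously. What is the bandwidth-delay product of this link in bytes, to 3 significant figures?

2.87 bytes

Propagation delay = 700 / 180000000 = 3.88889e-06 s.
BDP = R × t_prop = 5900000 × 3.88889e-06 = 22.9444 bits.
In bytes: 22.9444/8 = 2.87 bytes.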